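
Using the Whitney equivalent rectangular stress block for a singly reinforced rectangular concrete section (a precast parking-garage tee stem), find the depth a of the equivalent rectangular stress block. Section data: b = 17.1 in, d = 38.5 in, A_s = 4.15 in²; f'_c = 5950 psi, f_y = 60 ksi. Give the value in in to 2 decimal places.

T = A_s f_y = 4.15 × 60 = 249 kips.
a = T/(0.85 f'_c b) = 249/(0.85 × 5.95 × 17.1) = 2.88 in.

a ≈ 2.88 in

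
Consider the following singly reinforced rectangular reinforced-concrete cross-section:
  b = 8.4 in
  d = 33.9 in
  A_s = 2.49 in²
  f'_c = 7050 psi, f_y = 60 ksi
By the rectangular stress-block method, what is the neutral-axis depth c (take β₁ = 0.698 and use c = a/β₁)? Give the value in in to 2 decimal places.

T = A_s f_y = 2.49 × 60 = 149.4 kips.
a = T/(0.85 f'_c b) = 149.4/(0.85 × 7.05 × 8.4) = 2.9680 in.
With β₁ = 0.698, c = a/β₁ = 2.9680/0.698 = 4.25 in.

c ≈ 4.25 in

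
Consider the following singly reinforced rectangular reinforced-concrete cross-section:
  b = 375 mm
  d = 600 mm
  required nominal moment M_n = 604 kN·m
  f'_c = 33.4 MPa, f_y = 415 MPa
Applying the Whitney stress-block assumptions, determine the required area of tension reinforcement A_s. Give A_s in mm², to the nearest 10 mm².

With M_n = 0.85 f'_c a b (d − a/2), solve the quadratic for a:
a = d − √(d² − 2M_n/(0.85 f'_c b)) = 600 − √(600² − 2 × 604×10⁶/(0.85 × 33.4 × 375)) = 103.48 mm.
A_s = 0.85 f'_c a b / f_y = 0.85 × 33.4 × 103.48 × 375 / 415 = 2654.6 mm².

A_s ≈ 2650 mm²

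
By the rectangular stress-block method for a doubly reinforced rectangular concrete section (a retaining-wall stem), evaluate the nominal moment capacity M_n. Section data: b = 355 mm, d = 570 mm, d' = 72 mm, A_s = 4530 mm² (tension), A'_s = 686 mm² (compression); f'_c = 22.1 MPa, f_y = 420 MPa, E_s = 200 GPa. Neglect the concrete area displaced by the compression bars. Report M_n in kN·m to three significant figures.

M_n ≈ 868 kN·m

Assume both tension and compression steel yield.
Net tension couple steel: A_s − A'_s = 3844 mm².
a = (A_s − A'_s) f_y / (0.85 f'_c b) = 1614480/(0.85 × 22.1 × 355) = 242.10 mm.
c = a/β₁ = 242.10/0.85 = 284.82 mm; ε'_s = 0.003(c − d')/c = 0.0022 ≥ f_y/E_s = 0.0021, so compression steel does yield.
M_n = (A_s − A'_s) f_y (d − a/2) + A'_s f_y (d − d') = [1614480 × (570 − 121.05) + 288120 × (570 − 72)] × 10⁻⁶ = 724.82 + 143.48 = 868.30 kN·m.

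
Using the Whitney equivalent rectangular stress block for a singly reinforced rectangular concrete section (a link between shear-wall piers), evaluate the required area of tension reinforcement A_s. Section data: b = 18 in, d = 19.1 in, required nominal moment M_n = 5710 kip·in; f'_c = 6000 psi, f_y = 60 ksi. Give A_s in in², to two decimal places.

A_s ≈ 5.50 in²

From M_n = 0.85 f'_c a b (d − a/2):
a = d − √(d² − 2M_n/(0.85 f'_c b)) = 19.1 − √(19.1² − 2 × 5710/(0.85 × 6 × 18)) = 3.595 in.
A_s = 0.85 f'_c a b / f_y = 0.85 × 6 × 3.595 × 18 / 60 = 5.500 in².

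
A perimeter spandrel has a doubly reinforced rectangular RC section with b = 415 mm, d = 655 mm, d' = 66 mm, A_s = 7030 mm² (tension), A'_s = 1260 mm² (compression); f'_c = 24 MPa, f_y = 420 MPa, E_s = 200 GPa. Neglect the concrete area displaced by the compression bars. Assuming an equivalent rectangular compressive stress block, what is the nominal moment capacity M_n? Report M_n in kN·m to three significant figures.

Assume both tension and compression steel yield.
Net tension couple steel: A_s − A'_s = 5770 mm².
a = (A_s − A'_s) f_y / (0.85 f'_c b) = 2423400/(0.85 × 24 × 415) = 286.25 mm.
c = a/β₁ = 286.25/0.85 = 336.76 mm; ε'_s = 0.003(c − d')/c = 0.0024 ≥ f_y/E_s = 0.0021, so compression steel does yield.
M_n = (A_s − A'_s) f_y (d − a/2) + A'_s f_y (d − d') = [2423400 × (655 − 143.125) + 529200 × (655 − 66)] × 10⁻⁶ = 1240.48 + 311.70 = 1552.18 kN·m.

M_n ≈ 1550 kN·m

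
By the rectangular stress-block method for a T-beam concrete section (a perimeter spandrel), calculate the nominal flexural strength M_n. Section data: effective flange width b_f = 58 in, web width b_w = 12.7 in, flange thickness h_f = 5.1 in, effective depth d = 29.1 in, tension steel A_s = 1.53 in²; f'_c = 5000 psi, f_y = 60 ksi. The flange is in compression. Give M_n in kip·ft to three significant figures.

M_n ≈ 221 kip·ft

Tension: T = A_s f_y = 1.53 × 60 = 91.8 kips.
Try a within the flange: a = T/(0.85 f'_c b_f) = 91.8/(0.85 × 5 × 58) = 0.372 in.
Since a = 0.372 ≤ h_f = 5.1 in, the stress block lies entirely in the flange; analyse as a rectangular beam of width b_f.
M_n = T(d − a/2) = 91.8 × (29.1 − 0.186) = 2654.3 kip·in.
M_n = 2654.3/12 = 221.19 kip·ft.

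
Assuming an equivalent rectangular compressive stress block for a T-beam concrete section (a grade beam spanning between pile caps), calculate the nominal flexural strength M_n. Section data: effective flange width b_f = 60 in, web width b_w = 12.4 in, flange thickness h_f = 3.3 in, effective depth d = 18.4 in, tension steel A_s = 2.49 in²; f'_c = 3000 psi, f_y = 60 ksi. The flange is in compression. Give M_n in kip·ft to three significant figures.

Tension: T = A_s f_y = 2.49 × 60 = 149.4 kips.
Try a within the flange: a = T/(0.85 f'_c b_f) = 149.4/(0.85 × 3 × 60) = 0.976 in.
Since a = 0.976 ≤ h_f = 3.3 in, the stress block lies entirely in the flange; analyse as a rectangular beam of width b_f.
M_n = T(d − a/2) = 149.4 × (18.4 − 0.488) = 2676.1 kip·in.
M_n = 2676.1/12 = 223.01 kip·ft.

M_n ≈ 223 kip·ft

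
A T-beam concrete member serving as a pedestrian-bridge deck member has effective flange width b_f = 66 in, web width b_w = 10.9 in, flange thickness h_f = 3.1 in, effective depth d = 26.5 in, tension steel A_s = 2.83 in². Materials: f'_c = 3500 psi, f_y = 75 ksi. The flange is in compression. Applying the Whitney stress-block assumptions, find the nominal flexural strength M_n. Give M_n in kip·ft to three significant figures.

Tension: T = A_s f_y = 2.83 × 75 = 212.25 kips.
Try a within the flange: a = T/(0.85 f'_c b_f) = 212.25/(0.85 × 3.5 × 66) = 1.081 in.
Since a = 1.081 ≤ h_f = 3.1 in, the stress block lies entirely in the flange; analyse as a rectangular beam of width b_f.
M_n = T(d − a/2) = 212.25 × (26.5 − 0.5405) = 5509.9 kip·in.
M_n = 5509.9/12 = 459.16 kip·ft.

M_n ≈ 459 kip·ft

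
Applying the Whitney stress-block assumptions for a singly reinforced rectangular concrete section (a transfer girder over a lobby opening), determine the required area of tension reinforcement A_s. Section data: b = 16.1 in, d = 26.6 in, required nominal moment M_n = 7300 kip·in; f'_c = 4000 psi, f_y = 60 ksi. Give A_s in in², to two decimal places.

From M_n = 0.85 f'_c a b (d − a/2):
a = d − √(d² − 2M_n/(0.85 f'_c b)) = 26.6 − √(26.6² − 2 × 7300/(0.85 × 4 × 16.1)) = 5.604 in.
A_s = 0.85 f'_c a b / f_y = 0.85 × 4 × 5.604 × 16.1 / 60 = 5.113 in².

A_s ≈ 5.11 in²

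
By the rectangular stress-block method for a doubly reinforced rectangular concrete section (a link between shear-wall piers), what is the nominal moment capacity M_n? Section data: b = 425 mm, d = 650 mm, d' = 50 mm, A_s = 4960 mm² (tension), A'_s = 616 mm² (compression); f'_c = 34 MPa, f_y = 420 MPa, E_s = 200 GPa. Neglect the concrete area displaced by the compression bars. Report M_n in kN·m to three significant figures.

Assume both tension and compression steel yield.
Net tension couple steel: A_s − A'_s = 4344 mm².
a = (A_s − A'_s) f_y / (0.85 f'_c b) = 1824480/(0.85 × 34 × 425) = 148.54 mm.
c = a/β₁ = 148.54/0.807 = 184.06 mm; ε'_s = 0.003(c − d')/c = 0.0022 ≥ f_y/E_s = 0.0021, so compression steel does yield.
M_n = (A_s − A'_s) f_y (d − a/2) + A'_s f_y (d − d') = [1824480 × (650 − 74.27) + 258720 × (650 − 50)] × 10⁻⁶ = 1050.41 + 155.23 = 1205.64 kN·m.

M_n ≈ 1210 kN·m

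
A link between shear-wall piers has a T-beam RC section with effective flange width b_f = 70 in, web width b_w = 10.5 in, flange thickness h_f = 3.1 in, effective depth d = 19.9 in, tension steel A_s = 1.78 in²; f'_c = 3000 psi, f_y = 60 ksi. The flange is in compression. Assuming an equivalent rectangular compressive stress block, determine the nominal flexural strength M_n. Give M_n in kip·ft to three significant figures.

M_n ≈ 174 kip·ft

Tension: T = A_s f_y = 1.78 × 60 = 106.8 kips.
Try a within the flange: a = T/(0.85 f'_c b_f) = 106.8/(0.85 × 3 × 70) = 0.598 in.
Since a = 0.598 ≤ h_f = 3.1 in, the stress block lies entirely in the flange; analyse as a rectangular beam of width b_f.
M_n = T(d − a/2) = 106.8 × (19.9 − 0.299) = 2093.4 kip·in.
M_n = 2093.4/12 = 174.45 kip·ft.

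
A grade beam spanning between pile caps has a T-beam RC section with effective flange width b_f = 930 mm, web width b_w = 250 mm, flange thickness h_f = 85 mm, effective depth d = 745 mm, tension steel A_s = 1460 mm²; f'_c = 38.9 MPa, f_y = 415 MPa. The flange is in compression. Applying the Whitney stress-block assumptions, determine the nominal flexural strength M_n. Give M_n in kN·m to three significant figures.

M_n ≈ 445 kN·m

Tension: T = A_s f_y = 1460 × 415 = 605900 N.
Try a within the flange: a = T/(0.85 f'_c b_f) = 605900/(0.85 × 38.9 × 930) = 19.70 mm.
Since a = 19.70 ≤ h_f = 85 mm, the stress block lies entirely in the flange; analyse as a rectangular beam of width b_f.
M_n = T(d − a/2) = 605900 × (745 − 9.85) = 445.43 × 10⁶ N·mm.
M_n = 445.43 kN·m.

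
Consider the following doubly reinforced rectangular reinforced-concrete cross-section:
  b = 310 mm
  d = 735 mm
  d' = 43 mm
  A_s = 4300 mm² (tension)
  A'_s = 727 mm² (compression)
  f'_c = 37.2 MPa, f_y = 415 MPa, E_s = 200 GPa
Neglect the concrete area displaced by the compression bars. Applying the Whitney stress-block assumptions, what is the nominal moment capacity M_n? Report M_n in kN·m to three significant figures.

Assume both tension and compression steel yield.
Net tension couple steel: A_s − A'_s = 3573 mm².
a = (A_s − A'_s) f_y / (0.85 f'_c b) = 1482795/(0.85 × 37.2 × 310) = 151.27 mm.
c = a/β₁ = 151.27/0.784 = 192.95 mm; ε'_s = 0.003(c − d')/c = 0.0023 ≥ f_y/E_s = 0.0021, so compression steel does yield.
M_n = (A_s − A'_s) f_y (d − a/2) + A'_s f_y (d − d') = [1482795 × (735 − 75.635) + 301705 × (735 − 43)] × 10⁻⁶ = 977.70 + 208.78 = 1186.48 kN·m.

M_n ≈ 1190 kN·m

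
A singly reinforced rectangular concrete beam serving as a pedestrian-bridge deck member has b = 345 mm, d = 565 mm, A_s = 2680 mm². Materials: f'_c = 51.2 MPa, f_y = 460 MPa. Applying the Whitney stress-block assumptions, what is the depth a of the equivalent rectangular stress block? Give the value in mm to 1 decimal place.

a ≈ 82.1 mm

T = A_s f_y = 2680 × 460 = 1232800 N = 1232.8 kN.
Setting C = 0.85 f'_c a b equal to T: a = 1232800/(0.85 × 51.2 × 345) = 82.1 mm.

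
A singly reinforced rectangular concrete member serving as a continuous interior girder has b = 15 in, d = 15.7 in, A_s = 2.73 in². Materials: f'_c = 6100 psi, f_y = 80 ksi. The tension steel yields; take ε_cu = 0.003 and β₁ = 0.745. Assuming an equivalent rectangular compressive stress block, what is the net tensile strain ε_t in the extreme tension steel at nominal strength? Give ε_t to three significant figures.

a = A_s f_y/(0.85 f'_c b) = 2.808 in.
β₁ = 0.745, so c = a/β₁ = 2.808/0.745 = 3.769 in.
From the linear strain diagram with ε_cu = 0.003: ε_t = 0.003 (d − c)/c = 0.003 × (15.7 − 3.769)/3.769 = 0.00950.
Since ε_t ≥ 0.005, the section is tension-controlled.

ε_t ≈ 0.00950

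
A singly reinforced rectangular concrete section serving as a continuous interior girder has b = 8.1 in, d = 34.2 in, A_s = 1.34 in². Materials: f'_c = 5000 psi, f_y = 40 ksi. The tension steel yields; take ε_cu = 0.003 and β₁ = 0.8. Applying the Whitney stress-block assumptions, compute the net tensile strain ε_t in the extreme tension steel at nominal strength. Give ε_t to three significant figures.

ε_t ≈ 0.0497

a = A_s f_y/(0.85 f'_c b) = 1.557 in.
β₁ = 0.8, so c = a/β₁ = 1.557/0.8 = 1.946 in.
From the linear strain diagram with ε_cu = 0.003: ε_t = 0.003 (d − c)/c = 0.003 × (34.2 − 1.946)/1.946 = 0.0497.
Since ε_t ≥ 0.005, the section is tension-controlled.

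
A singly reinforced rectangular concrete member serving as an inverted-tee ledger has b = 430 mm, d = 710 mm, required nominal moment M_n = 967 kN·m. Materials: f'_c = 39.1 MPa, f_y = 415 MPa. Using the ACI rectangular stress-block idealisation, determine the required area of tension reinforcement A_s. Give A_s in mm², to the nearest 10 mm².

With M_n = 0.85 f'_c a b (d − a/2), solve the quadratic for a:
a = d − √(d² − 2M_n/(0.85 f'_c b)) = 710 − √(710² − 2 × 967×10⁶/(0.85 × 39.1 × 430)) = 102.74 mm.
A_s = 0.85 f'_c a b / f_y = 0.85 × 39.1 × 102.74 × 430 / 415 = 3538.0 mm².

A_s ≈ 3540 mm²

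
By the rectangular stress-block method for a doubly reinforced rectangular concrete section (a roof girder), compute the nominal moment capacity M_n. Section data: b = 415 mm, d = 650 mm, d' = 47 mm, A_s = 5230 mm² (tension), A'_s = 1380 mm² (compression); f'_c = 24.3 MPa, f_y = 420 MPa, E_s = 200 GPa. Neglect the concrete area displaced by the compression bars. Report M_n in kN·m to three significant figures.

M_n ≈ 1250 kN·m

Assume both tension and compression steel yield.
Net tension couple steel: A_s − A'_s = 3850 mm².
a = (A_s − A'_s) f_y / (0.85 f'_c b) = 1617000/(0.85 × 24.3 × 415) = 188.64 mm.
c = a/β₁ = 188.64/0.85 = 221.93 mm; ε'_s = 0.003(c − d')/c = 0.0024 ≥ f_y/E_s = 0.0021, so compression steel does yield.
M_n = (A_s − A'_s) f_y (d − a/2) + A'_s f_y (d − d') = [1617000 × (650 − 94.32) + 579600 × (650 − 47)] × 10⁻⁶ = 898.53 + 349.50 = 1248.03 kN·m.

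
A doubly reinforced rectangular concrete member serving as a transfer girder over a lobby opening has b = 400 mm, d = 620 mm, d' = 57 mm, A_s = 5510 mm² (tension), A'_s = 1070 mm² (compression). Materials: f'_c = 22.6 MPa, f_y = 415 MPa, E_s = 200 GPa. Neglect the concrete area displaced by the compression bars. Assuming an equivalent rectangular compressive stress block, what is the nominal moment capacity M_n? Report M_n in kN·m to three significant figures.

M_n ≈ 1170 kN·m

Assume both tension and compression steel yield.
Net tension couple steel: A_s − A'_s = 4440 mm².
a = (A_s − A'_s) f_y / (0.85 f'_c b) = 1842600/(0.85 × 22.6 × 400) = 239.80 mm.
c = a/β₁ = 239.80/0.85 = 282.12 mm; ε'_s = 0.003(c − d')/c = 0.0024 ≥ f_y/E_s = 0.0021, so compression steel does yield.
M_n = (A_s − A'_s) f_y (d − a/2) + A'_s f_y (d − d') = [1842600 × (620 − 119.9) + 444050 × (620 − 57)] × 10⁻⁶ = 921.48 + 250.00 = 1171.48 kN·m.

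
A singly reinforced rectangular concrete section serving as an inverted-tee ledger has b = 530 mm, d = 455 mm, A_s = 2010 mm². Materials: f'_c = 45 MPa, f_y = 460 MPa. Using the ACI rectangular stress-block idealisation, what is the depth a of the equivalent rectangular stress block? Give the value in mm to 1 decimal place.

T = A_s f_y = 2010 × 460 = 924600 N = 924.6 kN.
Setting C = 0.85 f'_c a b equal to T: a = 924600/(0.85 × 45 × 530) = 45.6 mm.

a ≈ 45.6 mm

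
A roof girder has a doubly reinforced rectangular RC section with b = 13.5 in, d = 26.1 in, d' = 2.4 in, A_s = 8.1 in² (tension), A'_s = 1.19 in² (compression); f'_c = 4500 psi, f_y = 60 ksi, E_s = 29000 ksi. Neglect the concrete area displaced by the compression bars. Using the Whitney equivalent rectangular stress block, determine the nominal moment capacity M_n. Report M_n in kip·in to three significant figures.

M_n ≈ 10800 kip·in

Assume both steels yield.
a = (A_s − A'_s) f_y/(0.85 f'_c b) = (8.1 − 1.19) × 60/(0.85 × 4.5 × 13.5) = 8.029 in.
c = a/β₁ = 8.029/0.825 = 9.732 in; ε'_s = 0.003(c − d')/c = 0.0023 ≥ ε_y = 0.0021, so the compression steel yields.
M_n = (A_s − A'_s) f_y (d − a/2) + A'_s f_y (d − d') = 414.6 × (26.1 − 4.0145) + 71.4 × (26.1 − 2.4) = 9156.6 + 1692.2 = 10848.8 kip·in.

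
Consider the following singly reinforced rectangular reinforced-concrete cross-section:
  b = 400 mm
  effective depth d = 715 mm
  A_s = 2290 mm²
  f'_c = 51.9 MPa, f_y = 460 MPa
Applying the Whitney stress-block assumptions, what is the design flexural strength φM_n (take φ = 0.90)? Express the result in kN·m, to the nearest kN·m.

φM_n ≈ 650 kN·m

T = A_s f_y = 2290 × 460 = 1053400 N = 1053.4 kN.
From C = T: a = T/(0.85 f'_c b) = 1053400/(0.85 × 51.9 × 400) = 59.70 mm.
M_n = T(d − a/2) = 1053.4 kN × (715 − 29.85) mm = 721.74 kN·m.
φM_n = 0.90 × 721.74 = 649.57 kN·m.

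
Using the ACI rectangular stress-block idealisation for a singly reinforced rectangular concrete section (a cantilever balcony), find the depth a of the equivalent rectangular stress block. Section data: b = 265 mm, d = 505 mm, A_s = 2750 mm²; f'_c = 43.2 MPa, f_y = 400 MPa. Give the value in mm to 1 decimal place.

a ≈ 113.0 mm

T = A_s f_y = 2750 × 400 = 1100000 N = 1100 kN.
Setting C = 0.85 f'_c a b equal to T: a = 1100000/(0.85 × 43.2 × 265) = 113.0 mm.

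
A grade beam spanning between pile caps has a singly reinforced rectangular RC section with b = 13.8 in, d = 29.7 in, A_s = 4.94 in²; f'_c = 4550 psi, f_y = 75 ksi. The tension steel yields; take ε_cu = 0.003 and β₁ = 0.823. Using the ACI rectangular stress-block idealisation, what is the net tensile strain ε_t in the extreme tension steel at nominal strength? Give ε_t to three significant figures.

ε_t ≈ 0.00756

a = A_s f_y/(0.85 f'_c b) = 6.942 in.
β₁ = 0.823, so c = a/β₁ = 6.942/0.823 = 8.435 in.
From the linear strain diagram with ε_cu = 0.003: ε_t = 0.003 (d − c)/c = 0.003 × (29.7 − 8.435)/8.435 = 0.00756.
Since ε_t ≥ 0.005, the section is tension-controlled.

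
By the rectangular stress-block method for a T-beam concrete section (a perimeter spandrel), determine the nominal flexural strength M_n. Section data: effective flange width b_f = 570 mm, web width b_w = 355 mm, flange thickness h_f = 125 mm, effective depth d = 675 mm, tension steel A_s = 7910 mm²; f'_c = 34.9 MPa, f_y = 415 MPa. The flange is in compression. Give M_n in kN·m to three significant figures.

M_n ≈ 1870 kN·m

Tension: T = A_s f_y = 7910 × 415 = 3282650 N.
Try a within the flange: a = T/(0.85 f'_c b_f) = 3282650/(0.85 × 34.9 × 570) = 194.14 mm.
a = 194.14 > h_f = 125 mm: the block extends into the web. Split into flange-overhang and web parts.
C_f = 0.85 f'_c (b_f − b_w) h_f = 0.85 × 34.9 × (570 − 355) × 125 = 797247 N.
Remaining web compression depth: a_w = (T − C_f)/(0.85 f'_c b_w) = (3282650 − 797247)/(0.85 × 34.9 × 355) = 236.01 mm.
M_n = C_f(d − h_f/2) + (T − C_f)(d − a_w/2) = 797247 × (675 − 62.5) + 2485403 × (675 − 118.005) = 488.31 + 1384.36 = 1872.67 × 10⁶ N·mm.
M_n = 1872.67 kN·m.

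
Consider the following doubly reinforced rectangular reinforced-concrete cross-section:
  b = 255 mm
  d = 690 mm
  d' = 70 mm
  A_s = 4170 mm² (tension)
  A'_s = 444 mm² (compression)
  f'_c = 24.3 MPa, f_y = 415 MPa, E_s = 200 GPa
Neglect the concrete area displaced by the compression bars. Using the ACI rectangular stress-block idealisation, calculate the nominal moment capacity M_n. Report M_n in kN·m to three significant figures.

Assume both tension and compression steel yield.
Net tension couple steel: A_s − A'_s = 3726 mm².
a = (A_s − A'_s) f_y / (0.85 f'_c b) = 1546290/(0.85 × 24.3 × 255) = 293.58 mm.
c = a/β₁ = 293.58/0.85 = 345.39 mm; ε'_s = 0.003(c − d')/c = 0.0024 ≥ f_y/E_s = 0.0021, so compression steel does yield.
M_n = (A_s − A'_s) f_y (d − a/2) + A'_s f_y (d − d') = [1546290 × (690 − 146.79) + 184260 × (690 − 70)] × 10⁻⁶ = 839.96 + 114.24 = 954.20 kN·m.

M_n ≈ 954 kN·m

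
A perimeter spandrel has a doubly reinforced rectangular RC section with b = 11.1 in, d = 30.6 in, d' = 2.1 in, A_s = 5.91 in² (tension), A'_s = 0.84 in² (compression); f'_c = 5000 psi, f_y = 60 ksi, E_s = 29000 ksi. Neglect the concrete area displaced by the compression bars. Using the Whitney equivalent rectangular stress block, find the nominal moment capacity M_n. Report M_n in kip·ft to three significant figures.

M_n ≈ 814 kip·ft

Assume both steels yield.
a = (A_s − A'_s) f_y/(0.85 f'_c b) = (5.91 − 0.84) × 60/(0.85 × 5 × 11.1) = 6.448 in.
c = a/β₁ = 6.448/0.8 = 8.060 in; ε'_s = 0.003(c − d')/c = 0.0022 ≥ ε_y = 0.0021, so the compression steel yields.
M_n = (A_s − A'_s) f_y (d − a/2) + A'_s f_y (d − d') = 304.2 × (30.6 − 3.224) + 50.4 × (30.6 − 2.1) = 8327.8 + 1436.4 = 9764.2 kip·in = 9764.2/12 = 813.68 kip·ft.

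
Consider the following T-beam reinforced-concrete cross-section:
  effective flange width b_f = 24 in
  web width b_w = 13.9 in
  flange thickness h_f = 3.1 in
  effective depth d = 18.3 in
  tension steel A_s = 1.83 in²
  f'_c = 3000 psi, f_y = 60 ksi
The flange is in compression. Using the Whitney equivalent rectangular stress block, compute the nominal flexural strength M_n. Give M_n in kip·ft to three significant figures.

M_n ≈ 159 kip·ft

Tension: T = A_s f_y = 1.83 × 60 = 109.8 kips.
Try a within the flange: a = T/(0.85 f'_c b_f) = 109.8/(0.85 × 3 × 24) = 1.794 in.
Since a = 1.794 ≤ h_f = 3.1 in, the stress block lies entirely in the flange; analyse as a rectangular beam of width b_f.
M_n = T(d − a/2) = 109.8 × (18.3 − 0.897) = 1910.8 kip·in.
M_n = 1910.8/12 = 159.23 kip·ft.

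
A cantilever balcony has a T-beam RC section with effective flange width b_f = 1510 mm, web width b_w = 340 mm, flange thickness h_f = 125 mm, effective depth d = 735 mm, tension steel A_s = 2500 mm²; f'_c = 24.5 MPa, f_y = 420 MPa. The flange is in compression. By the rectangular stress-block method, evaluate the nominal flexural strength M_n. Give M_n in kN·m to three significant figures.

M_n ≈ 754 kN·m

Tension: T = A_s f_y = 2500 × 420 = 1050000 N.
Try a within the flange: a = T/(0.85 f'_c b_f) = 1050000/(0.85 × 24.5 × 1510) = 33.39 mm.
Since a = 33.39 ≤ h_f = 125 mm, the stress block lies entirely in the flange; analyse as a rectangular beam of width b_f.
M_n = T(d − a/2) = 1050000 × (735 − 16.695) = 754.22 × 10⁶ N·mm.
M_n = 754.22 kN·m.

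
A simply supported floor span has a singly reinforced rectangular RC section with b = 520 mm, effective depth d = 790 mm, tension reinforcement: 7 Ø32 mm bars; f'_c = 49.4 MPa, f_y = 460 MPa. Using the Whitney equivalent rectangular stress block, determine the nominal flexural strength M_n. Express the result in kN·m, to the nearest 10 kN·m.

A_s = 7 × 804 = 5628 mm².
T = A_s f_y = 5628 × 460 = 2588880 N = 2588.88 kN.
From C = T: a = T/(0.85 f'_c b) = 2588880/(0.85 × 49.4 × 520) = 118.57 mm.
M_n = T(d − a/2) = 2588.88 kN × (790 − 59.285) mm = 1891.73 kN·m.

M_n ≈ 1890 kN·m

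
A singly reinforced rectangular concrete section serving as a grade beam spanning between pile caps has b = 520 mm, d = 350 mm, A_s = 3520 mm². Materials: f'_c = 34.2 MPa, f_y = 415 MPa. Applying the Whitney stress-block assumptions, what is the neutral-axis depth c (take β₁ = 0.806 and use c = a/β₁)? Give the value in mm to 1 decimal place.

T = A_s f_y = 3520 × 415 = 1460800 N = 1460.8 kN.
Setting C = 0.85 f'_c a b equal to T: a = 1460800/(0.85 × 34.2 × 520) = 96.637 mm.
With β₁ = 0.806, c = a/β₁ = 96.637/0.806 = 119.9 mm.

c ≈ 119.9 mm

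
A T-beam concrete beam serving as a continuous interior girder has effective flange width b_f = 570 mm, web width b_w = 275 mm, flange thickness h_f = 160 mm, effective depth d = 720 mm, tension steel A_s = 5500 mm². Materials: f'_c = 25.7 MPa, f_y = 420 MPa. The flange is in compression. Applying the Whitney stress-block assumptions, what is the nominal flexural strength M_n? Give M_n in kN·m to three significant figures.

Tension: T = A_s f_y = 5500 × 420 = 2310000 N.
Try a within the flange: a = T/(0.85 f'_c b_f) = 2310000/(0.85 × 25.7 × 570) = 185.52 mm.
a = 185.52 > h_f = 160 mm: the block extends into the web. Split into flange-overhang and web parts.
C_f = 0.85 f'_c (b_f − b_w) h_f = 0.85 × 25.7 × (570 − 275) × 160 = 1031084 N.
Remaining web compression depth: a_w = (T − C_f)/(0.85 f'_c b_w) = (2310000 − 1031084)/(0.85 × 25.7 × 275) = 212.89 mm.
M_n = C_f(d − h_f/2) + (T − C_f)(d − a_w/2) = 1031084 × (720 − 80) + 1278916 × (720 − 106.445) = 659.89 + 784.69 = 1444.58 × 10⁶ N·mm.
M_n = 1444.58 kN·m.

M_n ≈ 1440 kN·m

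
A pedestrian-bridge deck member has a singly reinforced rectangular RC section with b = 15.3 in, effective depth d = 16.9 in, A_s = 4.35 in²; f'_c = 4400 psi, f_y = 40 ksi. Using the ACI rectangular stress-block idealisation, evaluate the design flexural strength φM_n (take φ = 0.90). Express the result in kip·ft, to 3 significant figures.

φM_n ≈ 201 kip·ft

T = A_s f_y = 4.35 × 40 = 174 kips.
a = T/(0.85 f'_c b) = 174/(0.85 × 4.4 × 15.3) = 3.041 in.
M_n = T(d − a/2) = 174 × (16.9 − 1.5205) = 2676.0 kip·in = 2676.0/12 = 223.00 kip·ft.
φM_n = 0.90 × 223.00 = 200.70 kip·ft.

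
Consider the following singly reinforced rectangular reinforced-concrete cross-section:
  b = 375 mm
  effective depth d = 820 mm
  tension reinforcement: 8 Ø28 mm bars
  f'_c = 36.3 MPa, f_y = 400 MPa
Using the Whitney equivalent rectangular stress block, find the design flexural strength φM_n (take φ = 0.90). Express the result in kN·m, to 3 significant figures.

φM_n ≈ 1300 kN·m

A_s = 8 × 616 = 4928 mm².
T = A_s f_y = 4928 × 400 = 1971200 N = 1971.2 kN.
From C = T: a = T/(0.85 f'_c b) = 1971200/(0.85 × 36.3 × 375) = 170.36 mm.
M_n = T(d − a/2) = 1971.2 kN × (820 − 85.18) mm = 1448.48 kN·m.
φM_n = 0.90 × 1448.48 = 1303.63 kN·m.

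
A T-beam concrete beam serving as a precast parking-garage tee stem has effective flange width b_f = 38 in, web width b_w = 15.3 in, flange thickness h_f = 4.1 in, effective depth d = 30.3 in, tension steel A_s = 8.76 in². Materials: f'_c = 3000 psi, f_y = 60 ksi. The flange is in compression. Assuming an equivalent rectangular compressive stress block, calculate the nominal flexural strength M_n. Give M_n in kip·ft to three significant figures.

M_n ≈ 1200 kip·ft

Tension: T = A_s f_y = 8.76 × 60 = 525.6 kips.
Try a within the flange: a = T/(0.85 f'_c b_f) = 525.6/(0.85 × 3 × 38) = 5.424 in.
a = 5.424 > h_f = 4.1 in: the block extends into the web. Split into flange-overhang and web parts.
C_f = 0.85 f'_c (b_f − b_w) h_f = 0.85 × 3 × (38 − 15.3) × 4.1 = 237.3 kips.
Remaining web compression depth: a_w = (T − C_f)/(0.85 f'_c b_w) = (525.6 − 237.3)/(0.85 × 3 × 15.3) = 7.389 in.
M_n = C_f(d − h_f/2) + (T − C_f)(d − a_w/2) = 237.3 × (30.3 − 2.05) + 288.3 × (30.3 − 3.6945) = 6703.7 + 7670.4 = 14374.1 kip·in.
M_n = 14374.1/12 = 1197.84 kip·ft.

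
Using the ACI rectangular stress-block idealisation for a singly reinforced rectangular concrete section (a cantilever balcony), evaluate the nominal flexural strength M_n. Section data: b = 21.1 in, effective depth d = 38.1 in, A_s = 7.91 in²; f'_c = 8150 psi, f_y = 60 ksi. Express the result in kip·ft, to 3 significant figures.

M_n ≈ 1440 kip·ft

T = A_s f_y = 7.91 × 60 = 474.6 kips.
a = T/(0.85 f'_c b) = 474.6/(0.85 × 8.15 × 21.1) = 3.247 in.
M_n = T(d − a/2) = 474.6 × (38.1 − 1.6235) = 17311.7 kip·in = 17311.7/12 = 1442.64 kip·ft.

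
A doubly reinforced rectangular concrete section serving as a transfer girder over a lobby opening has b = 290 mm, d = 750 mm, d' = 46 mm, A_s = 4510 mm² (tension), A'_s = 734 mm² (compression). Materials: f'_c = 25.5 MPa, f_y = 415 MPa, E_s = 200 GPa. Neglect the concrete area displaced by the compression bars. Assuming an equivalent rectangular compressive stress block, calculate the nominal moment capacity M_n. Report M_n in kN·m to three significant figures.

M_n ≈ 1190 kN·m

Assume both tension and compression steel yield.
Net tension couple steel: A_s − A'_s = 3776 mm².
a = (A_s − A'_s) f_y / (0.85 f'_c b) = 1567040/(0.85 × 25.5 × 290) = 249.30 mm.
c = a/β₁ = 249.30/0.85 = 293.29 mm; ε'_s = 0.003(c − d')/c = 0.0025 ≥ f_y/E_s = 0.0021, so compression steel does yield.
M_n = (A_s − A'_s) f_y (d − a/2) + A'_s f_y (d − d') = [1567040 × (750 − 124.65) + 304610 × (750 − 46)] × 10⁻⁶ = 979.95 + 214.45 = 1194.40 kN·m.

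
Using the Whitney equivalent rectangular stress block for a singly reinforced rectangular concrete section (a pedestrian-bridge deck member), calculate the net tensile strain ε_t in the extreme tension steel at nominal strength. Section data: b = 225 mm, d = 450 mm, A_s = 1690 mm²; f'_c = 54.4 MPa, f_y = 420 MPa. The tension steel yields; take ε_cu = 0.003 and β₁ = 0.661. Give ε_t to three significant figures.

ε_t ≈ 0.0101

a = A_s f_y/(0.85 f'_c b) = 68.22 mm.
β₁ = 0.661, so c = a/β₁ = 68.22/0.661 = 103.21 mm.
From the linear strain diagram with ε_cu = 0.003: ε_t = 0.003 (d − c)/c = 0.003 × (450 − 103.21)/103.21 = 0.0101.
Since ε_t ≥ 0.005, the section is tension-controlled.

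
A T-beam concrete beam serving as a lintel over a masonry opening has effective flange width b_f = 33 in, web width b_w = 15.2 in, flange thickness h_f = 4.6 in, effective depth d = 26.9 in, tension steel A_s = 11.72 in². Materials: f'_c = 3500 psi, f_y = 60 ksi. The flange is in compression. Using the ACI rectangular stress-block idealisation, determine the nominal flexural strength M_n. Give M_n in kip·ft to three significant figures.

Tension: T = A_s f_y = 11.72 × 60 = 703.2 kips.
Try a within the flange: a = T/(0.85 f'_c b_f) = 703.2/(0.85 × 3.5 × 33) = 7.163 in.
a = 7.163 > h_f = 4.6 in: the block extends into the web. Split into flange-overhang and web parts.
C_f = 0.85 f'_c (b_f − b_w) h_f = 0.85 × 3.5 × (33 − 15.2) × 4.6 = 243.6 kips.
Remaining web compression depth: a_w = (T − C_f)/(0.85 f'_c b_w) = (703.2 − 243.6)/(0.85 × 3.5 × 15.2) = 10.164 in.
M_n = C_f(d − h_f/2) + (T − C_f)(d − a_w/2) = 243.6 × (26.9 − 2.3) + 459.6 × (26.9 − 5.082) = 5992.6 + 10027.6 = 16020.2 kip·in.
M_n = 16020.2/12 = 1335.02 kip·ft.

M_n ≈ 1340 kip·ft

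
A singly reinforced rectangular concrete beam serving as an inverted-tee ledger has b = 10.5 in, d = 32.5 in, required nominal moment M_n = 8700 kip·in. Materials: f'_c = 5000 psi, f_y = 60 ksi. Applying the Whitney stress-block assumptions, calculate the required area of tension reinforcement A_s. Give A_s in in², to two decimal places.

A_s ≈ 4.97 in²

From M_n = 0.85 f'_c a b (d − a/2):
a = d − √(d² − 2M_n/(0.85 f'_c b)) = 32.5 − √(32.5² − 2 × 8700/(0.85 × 5 × 10.5)) = 6.687 in.
A_s = 0.85 f'_c a b / f_y = 0.85 × 5 × 6.687 × 10.5 / 60 = 4.973 in².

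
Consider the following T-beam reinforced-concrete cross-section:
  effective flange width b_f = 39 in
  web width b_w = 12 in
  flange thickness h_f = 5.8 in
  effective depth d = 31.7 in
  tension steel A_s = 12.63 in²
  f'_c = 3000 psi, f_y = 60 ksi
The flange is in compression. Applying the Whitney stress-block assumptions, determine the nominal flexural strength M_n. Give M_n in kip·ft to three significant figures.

Tension: T = A_s f_y = 12.63 × 60 = 757.8 kips.
Try a within the flange: a = T/(0.85 f'_c b_f) = 757.8/(0.85 × 3 × 39) = 7.620 in.
a = 7.620 > h_f = 5.8 in: the block extends into the web. Split into flange-overhang and web parts.
C_f = 0.85 f'_c (b_f − b_w) h_f = 0.85 × 3 × (39 − 12) × 5.8 = 399.3 kips.
Remaining web compression depth: a_w = (T − C_f)/(0.85 f'_c b_w) = (757.8 − 399.3)/(0.85 × 3 × 12) = 11.716 in.
M_n = C_f(d − h_f/2) + (T − C_f)(d − a_w/2) = 399.3 × (31.7 − 2.9) + 358.5 × (31.7 − 5.858) = 11499.8 + 9264.4 = 20764.2 kip·in.
M_n = 20764.2/12 = 1730.35 kip·ft.

M_n ≈ 1730 kip·ft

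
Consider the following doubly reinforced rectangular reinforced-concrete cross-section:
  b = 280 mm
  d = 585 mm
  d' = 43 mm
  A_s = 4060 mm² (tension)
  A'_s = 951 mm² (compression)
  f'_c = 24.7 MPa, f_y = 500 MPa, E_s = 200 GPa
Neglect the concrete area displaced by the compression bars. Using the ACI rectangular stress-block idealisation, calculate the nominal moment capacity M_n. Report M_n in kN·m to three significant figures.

M_n ≈ 962 kN·m

Assume both tension and compression steel yield.
Net tension couple steel: A_s − A'_s = 3109 mm².
a = (A_s − A'_s) f_y / (0.85 f'_c b) = 1554500/(0.85 × 24.7 × 280) = 264.43 mm.
c = a/β₁ = 264.43/0.85 = 311.09 mm; ε'_s = 0.003(c − d')/c = 0.0026 ≥ f_y/E_s = 0.0025, so compression steel does yield.
M_n = (A_s − A'_s) f_y (d − a/2) + A'_s f_y (d − d') = [1554500 × (585 − 132.215) + 475500 × (585 − 43)] × 10⁻⁶ = 703.85 + 257.72 = 961.57 kN·m.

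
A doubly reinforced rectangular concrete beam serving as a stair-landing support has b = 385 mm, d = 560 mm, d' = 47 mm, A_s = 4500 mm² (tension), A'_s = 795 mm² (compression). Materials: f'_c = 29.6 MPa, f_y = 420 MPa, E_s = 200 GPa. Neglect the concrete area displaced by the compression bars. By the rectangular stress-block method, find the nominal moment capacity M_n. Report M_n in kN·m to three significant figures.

M_n ≈ 918 kN·m

Assume both tension and compression steel yield.
Net tension couple steel: A_s − A'_s = 3705 mm².
a = (A_s − A'_s) f_y / (0.85 f'_c b) = 1556100/(0.85 × 29.6 × 385) = 160.64 mm.
c = a/β₁ = 160.64/0.839 = 191.47 mm; ε'_s = 0.003(c − d')/c = 0.0023 ≥ f_y/E_s = 0.0021, so compression steel does yield.
M_n = (A_s − A'_s) f_y (d − a/2) + A'_s f_y (d − d') = [1556100 × (560 − 80.32) + 333900 × (560 − 47)] × 10⁻⁶ = 746.43 + 171.29 = 917.72 kN·m.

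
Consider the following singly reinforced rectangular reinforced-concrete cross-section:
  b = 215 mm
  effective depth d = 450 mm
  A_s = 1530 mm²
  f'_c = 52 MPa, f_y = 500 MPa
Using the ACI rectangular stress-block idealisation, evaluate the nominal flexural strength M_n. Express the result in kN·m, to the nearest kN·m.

T = A_s f_y = 1530 × 500 = 765000 N = 765 kN.
From C = T: a = T/(0.85 f'_c b) = 765000/(0.85 × 52 × 215) = 80.50 mm.
M_n = T(d − a/2) = 765 kN × (450 − 40.25) mm = 313.46 kN·m.

M_n ≈ 313 kN·m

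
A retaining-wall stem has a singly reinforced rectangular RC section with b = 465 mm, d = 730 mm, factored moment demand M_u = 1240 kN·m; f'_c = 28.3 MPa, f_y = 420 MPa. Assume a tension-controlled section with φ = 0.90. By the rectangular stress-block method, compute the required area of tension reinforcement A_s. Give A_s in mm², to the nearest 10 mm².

M_n = M_u/φ = 1240/0.90 = 1377.78 kN·m.
With M_n = 0.85 f'_c a b (d − a/2), solve the quadratic for a:
a = d − √(d² − 2M_n/(0.85 f'_c b)) = 730 − √(730² − 2 × 1377.78×10⁶/(0.85 × 28.3 × 465)) = 194.70 mm.
A_s = 0.85 f'_c a b / f_y = 0.85 × 28.3 × 194.70 × 465 / 420 = 5185.3 mm².

A_s ≈ 5190 mm²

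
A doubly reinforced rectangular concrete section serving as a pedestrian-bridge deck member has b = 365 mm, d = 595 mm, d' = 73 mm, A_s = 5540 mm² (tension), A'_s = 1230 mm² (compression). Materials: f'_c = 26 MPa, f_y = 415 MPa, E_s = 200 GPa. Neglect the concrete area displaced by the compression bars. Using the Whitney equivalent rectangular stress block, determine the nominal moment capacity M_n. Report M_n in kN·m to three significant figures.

M_n ≈ 1130 kN·m

Assume both tension and compression steel yield.
Net tension couple steel: A_s − A'_s = 4310 mm².
a = (A_s − A'_s) f_y / (0.85 f'_c b) = 1788650/(0.85 × 26 × 365) = 221.74 mm.
c = a/β₁ = 221.74/0.85 = 260.87 mm; ε'_s = 0.003(c − d')/c = 0.0022 ≥ f_y/E_s = 0.0021, so compression steel does yield.
M_n = (A_s − A'_s) f_y (d − a/2) + A'_s f_y (d − d') = [1788650 × (595 − 110.87) + 510450 × (595 − 73)] × 10⁻⁶ = 865.94 + 266.45 = 1132.39 kN·m.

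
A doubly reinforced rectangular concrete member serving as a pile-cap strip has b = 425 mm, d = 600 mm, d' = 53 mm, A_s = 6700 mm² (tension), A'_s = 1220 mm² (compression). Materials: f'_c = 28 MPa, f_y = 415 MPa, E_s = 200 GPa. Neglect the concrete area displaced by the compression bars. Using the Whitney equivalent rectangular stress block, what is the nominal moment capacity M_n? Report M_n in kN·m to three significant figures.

Assume both tension and compression steel yield.
Net tension couple steel: A_s − A'_s = 5480 mm².
a = (A_s − A'_s) f_y / (0.85 f'_c b) = 2274200/(0.85 × 28 × 425) = 224.83 mm.
c = a/β₁ = 224.83/0.85 = 264.51 mm; ε'_s = 0.003(c − d')/c = 0.0024 ≥ f_y/E_s = 0.0021, so compression steel does yield.
M_n = (A_s − A'_s) f_y (d − a/2) + A'_s f_y (d − d') = [2274200 × (600 − 112.415) + 506300 × (600 − 53)] × 10⁻⁶ = 1108.87 + 276.95 = 1385.82 kN·m.

M_n ≈ 1390 kN·m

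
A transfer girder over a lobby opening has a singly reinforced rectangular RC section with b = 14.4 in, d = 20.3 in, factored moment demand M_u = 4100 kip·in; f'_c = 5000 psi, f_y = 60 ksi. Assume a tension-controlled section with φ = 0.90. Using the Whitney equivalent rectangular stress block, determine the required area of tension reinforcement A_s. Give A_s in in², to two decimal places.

A_s ≈ 4.16 in²

M_n = M_u/φ = 4100/0.90 = 4555.56 kip·in.
From M_n = 0.85 f'_c a b (d − a/2):
a = d − √(d² − 2M_n/(0.85 f'_c b)) = 20.3 − √(20.3² − 2 × 4555.56/(0.85 × 5 × 14.4)) = 4.076 in.
A_s = 0.85 f'_c a b / f_y = 0.85 × 5 × 4.076 × 14.4 / 60 = 4.158 in².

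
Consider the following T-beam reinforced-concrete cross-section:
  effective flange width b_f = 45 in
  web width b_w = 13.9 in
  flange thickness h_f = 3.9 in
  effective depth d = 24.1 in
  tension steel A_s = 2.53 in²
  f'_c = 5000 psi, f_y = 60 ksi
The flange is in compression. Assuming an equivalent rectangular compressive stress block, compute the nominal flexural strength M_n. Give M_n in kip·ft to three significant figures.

M_n ≈ 300 kip·ft

Tension: T = A_s f_y = 2.53 × 60 = 151.8 kips.
Try a within the flange: a = T/(0.85 f'_c b_f) = 151.8/(0.85 × 5 × 45) = 0.794 in.
Since a = 0.794 ≤ h_f = 3.9 in, the stress block lies entirely in the flange; analyse as a rectangular beam of width b_f.
M_n = T(d − a/2) = 151.8 × (24.1 − 0.397) = 3598.1 kip·in.
M_n = 3598.1/12 = 299.84 kip·ft.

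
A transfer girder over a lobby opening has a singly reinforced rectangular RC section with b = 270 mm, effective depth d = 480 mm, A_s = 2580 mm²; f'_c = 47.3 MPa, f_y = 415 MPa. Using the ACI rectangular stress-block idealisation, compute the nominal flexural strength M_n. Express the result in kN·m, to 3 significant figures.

T = A_s f_y = 2580 × 415 = 1070700 N = 1070.7 kN.
From C = T: a = T/(0.85 f'_c b) = 1070700/(0.85 × 47.3 × 270) = 98.63 mm.
M_n = T(d − a/2) = 1070.7 kN × (480 − 49.315) mm = 461.13 kN·m.

M_n ≈ 461 kN·m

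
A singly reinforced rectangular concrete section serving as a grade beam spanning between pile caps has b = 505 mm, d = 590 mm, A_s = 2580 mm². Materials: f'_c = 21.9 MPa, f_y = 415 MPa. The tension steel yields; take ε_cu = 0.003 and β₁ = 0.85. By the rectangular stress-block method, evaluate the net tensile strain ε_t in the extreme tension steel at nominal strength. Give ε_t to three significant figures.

a = A_s f_y/(0.85 f'_c b) = 113.90 mm.
β₁ = 0.85, so c = a/β₁ = 113.90/0.85 = 134.00 mm.
From the linear strain diagram with ε_cu = 0.003: ε_t = 0.003 (d − c)/c = 0.003 × (590 − 134.00)/134.00 = 0.0102.
Since ε_t ≥ 0.005, the section is tension-controlled.

ε_t ≈ 0.0102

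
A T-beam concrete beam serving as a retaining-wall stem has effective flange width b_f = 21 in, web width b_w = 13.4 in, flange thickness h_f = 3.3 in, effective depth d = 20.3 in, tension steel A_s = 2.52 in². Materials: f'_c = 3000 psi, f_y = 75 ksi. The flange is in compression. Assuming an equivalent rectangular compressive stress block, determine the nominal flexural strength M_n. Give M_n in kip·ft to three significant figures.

M_n ≈ 292 kip·ft

Tension: T = A_s f_y = 2.52 × 75 = 189 kips.
Try a within the flange: a = T/(0.85 f'_c b_f) = 189/(0.85 × 3 × 21) = 3.529 in.
a = 3.529 > h_f = 3.3 in: the block extends into the web. Split into flange-overhang and web parts.
C_f = 0.85 f'_c (b_f − b_w) h_f = 0.85 × 3 × (21 − 13.4) × 3.3 = 64.0 kips.
Remaining web compression depth: a_w = (T − C_f)/(0.85 f'_c b_w) = (189 − 64.0)/(0.85 × 3 × 13.4) = 3.658 in.
M_n = C_f(d − h_f/2) + (T − C_f)(d − a_w/2) = 64.0 × (20.3 − 1.65) + 125 × (20.3 − 1.829) = 1193.6 + 2308.9 = 3502.5 kip·in.
M_n = 3502.5/12 = 291.88 kip·ft.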